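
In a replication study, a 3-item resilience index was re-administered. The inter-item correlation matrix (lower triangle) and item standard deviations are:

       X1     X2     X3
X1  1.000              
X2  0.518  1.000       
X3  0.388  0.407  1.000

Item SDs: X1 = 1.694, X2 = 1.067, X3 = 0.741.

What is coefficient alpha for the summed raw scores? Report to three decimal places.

α = 0.651

Σσ²ᵢ = 1.694² + 1.067² + 0.741² = 4.5572
Covariances σ_ij = r_ij · s_i · s_j:
  σ(X1,X2) = 0.518 × 1.694 × 1.067 = 0.9363
  σ(X1,X3) = 0.388 × 1.694 × 0.741 = 0.4870
  σ(X2,X3) = 0.407 × 1.067 × 0.741 = 0.3218
σ²_T = Σσ²ᵢ + 2·Σσ_ij = 4.5572 + 2 × 1.7451 = 8.0474
α = (3/2)·(1 − 4.5572/8.0474) = 0.651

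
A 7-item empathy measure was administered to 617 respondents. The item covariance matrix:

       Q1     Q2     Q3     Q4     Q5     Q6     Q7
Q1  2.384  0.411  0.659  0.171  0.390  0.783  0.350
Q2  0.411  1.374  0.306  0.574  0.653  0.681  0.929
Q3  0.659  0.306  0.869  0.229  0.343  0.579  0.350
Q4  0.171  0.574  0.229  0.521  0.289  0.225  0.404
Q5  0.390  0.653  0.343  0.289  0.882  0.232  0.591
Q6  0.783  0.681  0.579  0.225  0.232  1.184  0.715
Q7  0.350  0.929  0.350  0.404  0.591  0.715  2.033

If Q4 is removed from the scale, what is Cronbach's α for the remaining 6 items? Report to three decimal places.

Remaining items: Q1, Q2, Q3, Q5, Q6, Q7 (k = 6).
Σσ²ᵢ = 2.384 + 1.374 + 0.869 + 0.882 + 1.184 + 2.033 = 8.726
Var(T) = 8.726 + 2 × 7.972 = 24.670
α (item deleted) = (6/5)·(1 − 8.726/24.670) = 0.776

Cronbach's α = 0.776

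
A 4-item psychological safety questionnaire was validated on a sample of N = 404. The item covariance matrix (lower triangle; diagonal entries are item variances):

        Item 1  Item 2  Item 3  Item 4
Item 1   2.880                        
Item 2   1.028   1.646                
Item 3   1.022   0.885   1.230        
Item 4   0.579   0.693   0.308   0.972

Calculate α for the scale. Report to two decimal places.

α = 0.76

Σσᵢ² = 2.880 + 1.646 + 1.230 + 0.972 = 6.728
Σ_{i<j} σ_ij = 4.515
total variance = 6.728 + 2 × 4.515 = 15.758
α = (k/(k−1))·(1 − Σσᵢ²/total variance) = (4/3)·(1 − 6.728/15.758) = 0.76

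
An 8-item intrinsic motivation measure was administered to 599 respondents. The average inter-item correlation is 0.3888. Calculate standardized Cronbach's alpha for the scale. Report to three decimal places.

Standardized α = k·r̄ / (1 + (k−1)·r̄) = 8 × 0.3888 / (1 + 7 × 0.3888)
  = 3.1104 / 3.7216 = 0.836

standardized Cronbach's alpha = 0.836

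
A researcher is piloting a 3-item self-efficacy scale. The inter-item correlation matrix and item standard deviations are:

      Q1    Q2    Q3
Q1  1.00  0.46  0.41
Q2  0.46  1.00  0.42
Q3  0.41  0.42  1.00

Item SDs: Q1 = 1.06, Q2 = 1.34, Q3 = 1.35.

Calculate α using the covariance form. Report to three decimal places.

α = 0.686

Σσ²ᵢ = 1.06² + 1.34² + 1.35² = 4.7417
Covariances σ_ij = r_ij · s_i · s_j:
  σ(Q1,Q2) = 0.46 × 1.06 × 1.34 = 0.6534
  σ(Q1,Q3) = 0.41 × 1.06 × 1.35 = 0.5867
  σ(Q2,Q3) = 0.42 × 1.34 × 1.35 = 0.7598
σ²_T = Σσ²ᵢ + 2·Σσ_ij = 4.7417 + 2 × 1.9999 = 8.7415
α = (3/2)·(1 − 4.7417/8.7415) = 0.686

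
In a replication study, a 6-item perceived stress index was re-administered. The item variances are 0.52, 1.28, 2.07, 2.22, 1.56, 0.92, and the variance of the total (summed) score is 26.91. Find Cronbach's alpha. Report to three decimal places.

ΣVar(i) = 0.52 + 1.28 + 2.07 + 2.22 + 1.56 + 0.92 = 8.57
α = (k/(k−1))·(1 − ΣVar(i)/total variance) = (6/5)·(1 − 8.57/26.91) = 0.818

Cronbach's alpha = 0.818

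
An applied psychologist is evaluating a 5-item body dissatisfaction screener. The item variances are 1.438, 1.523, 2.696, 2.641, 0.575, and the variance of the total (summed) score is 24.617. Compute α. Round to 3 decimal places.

α = 0.799

sum of item variances = 1.438 + 1.523 + 2.696 + 2.641 + 0.575 = 8.873
α = (k/(k−1))·(1 − sum of item variances/σ²_total) = (5/4)·(1 − 8.873/24.617) = 0.799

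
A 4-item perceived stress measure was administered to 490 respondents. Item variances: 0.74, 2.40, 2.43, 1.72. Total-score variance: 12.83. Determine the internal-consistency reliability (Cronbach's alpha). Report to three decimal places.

Σσᵢ² = 0.74 + 2.40 + 2.43 + 1.72 = 7.29
α = (k/(k−1))·(1 − Σσᵢ²/σ²_total) = (4/3)·(1 − 7.29/12.83) = 0.576

Cronbach's alpha = 0.576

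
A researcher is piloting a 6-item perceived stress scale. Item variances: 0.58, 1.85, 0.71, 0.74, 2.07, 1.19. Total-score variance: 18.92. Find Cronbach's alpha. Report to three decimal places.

ΣVar(i) = 0.58 + 1.85 + 0.71 + 0.74 + 2.07 + 1.19 = 7.14
α = (k/(k−1))·(1 − ΣVar(i)/Var(T)) = (6/5)·(1 − 7.14/18.92) = 0.747

Cronbach's alpha = 0.747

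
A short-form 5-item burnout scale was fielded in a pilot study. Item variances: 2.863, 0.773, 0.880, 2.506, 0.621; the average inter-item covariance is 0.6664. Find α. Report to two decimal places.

sum of item variances = 2.863 + 0.773 + 0.880 + 2.506 + 0.621 = 7.643
Sum of the 10 distinct covariances = 10 × 0.6664 = 6.6640
total variance = sum of item variances + 2·Σcov = 7.643 + 2 × 6.6640 = 20.9710
α = (5/4)·(1 − 7.643/20.9710) = 0.79

α = 0.79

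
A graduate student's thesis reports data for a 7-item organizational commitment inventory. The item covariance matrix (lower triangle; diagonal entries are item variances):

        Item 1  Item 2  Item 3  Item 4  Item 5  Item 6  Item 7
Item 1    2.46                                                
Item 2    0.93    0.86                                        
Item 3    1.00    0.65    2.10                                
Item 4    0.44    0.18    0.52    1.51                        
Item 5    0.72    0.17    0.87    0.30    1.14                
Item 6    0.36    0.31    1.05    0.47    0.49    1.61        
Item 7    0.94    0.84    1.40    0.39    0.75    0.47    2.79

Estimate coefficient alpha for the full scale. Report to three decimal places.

Σσᵢ² = 2.46 + 0.86 + 2.10 + 1.51 + 1.14 + 1.61 + 2.79 = 12.47
Sum of off-diagonal covariances = 13.25
Var(T) = 12.47 + 2 × 13.25 = 38.97
α = (k/(k−1))·(1 − Σσᵢ²/Var(T)) = (7/6)·(1 − 12.47/38.97) = 0.793

coefficient alpha = 0.793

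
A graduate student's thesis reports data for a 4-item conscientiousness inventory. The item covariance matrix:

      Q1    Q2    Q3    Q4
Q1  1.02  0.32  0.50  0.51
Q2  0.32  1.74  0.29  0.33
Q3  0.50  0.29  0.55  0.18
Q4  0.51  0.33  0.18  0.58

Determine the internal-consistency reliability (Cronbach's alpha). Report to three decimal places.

sum of item variances = 1.02 + 1.74 + 0.55 + 0.58 = 3.89
Sum of the distinct covariances = 2.13
total variance = 3.89 + 2 × 2.13 = 8.15
α = (k/(k−1))·(1 − sum of item variances/total variance) = (4/3)·(1 − 3.89/8.15) = 0.697

Cronbach's alpha = 0.697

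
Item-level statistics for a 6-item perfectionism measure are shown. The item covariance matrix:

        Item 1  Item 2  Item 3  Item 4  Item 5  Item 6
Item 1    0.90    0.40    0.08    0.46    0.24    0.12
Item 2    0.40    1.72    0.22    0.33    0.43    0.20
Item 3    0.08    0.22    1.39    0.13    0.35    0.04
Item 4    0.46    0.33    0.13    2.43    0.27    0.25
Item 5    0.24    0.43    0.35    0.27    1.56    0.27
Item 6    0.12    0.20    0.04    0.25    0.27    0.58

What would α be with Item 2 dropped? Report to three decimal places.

α = 0.490

Remaining items: Item 1, Item 3, Item 4, Item 5, Item 6 (k = 5).
ΣVar(i) = 0.90 + 1.39 + 2.43 + 1.56 + 0.58 = 6.86
σ²_total = 6.86 + 2 × 2.21 = 11.28
α (item deleted) = (5/4)·(1 − 6.86/11.28) = 0.490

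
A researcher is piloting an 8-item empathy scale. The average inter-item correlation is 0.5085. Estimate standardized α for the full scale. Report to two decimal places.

standardized α = 0.89

Standardized α = k·r̄ / (1 + (k−1)·r̄) = 8 × 0.5085 / (1 + 7 × 0.5085)
  = 4.0680 / 4.5595 = 0.89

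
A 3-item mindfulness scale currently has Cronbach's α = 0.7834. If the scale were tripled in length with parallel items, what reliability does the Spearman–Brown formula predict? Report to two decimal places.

predicted reliability = 0.92

Length factor m = 3
α' = m·α / (1 + (m−1)·α)
   = 3 × 0.7834 / (1 + (3 − 1) × 0.7834)
   = 2.3502 / 2.5668 = 0.92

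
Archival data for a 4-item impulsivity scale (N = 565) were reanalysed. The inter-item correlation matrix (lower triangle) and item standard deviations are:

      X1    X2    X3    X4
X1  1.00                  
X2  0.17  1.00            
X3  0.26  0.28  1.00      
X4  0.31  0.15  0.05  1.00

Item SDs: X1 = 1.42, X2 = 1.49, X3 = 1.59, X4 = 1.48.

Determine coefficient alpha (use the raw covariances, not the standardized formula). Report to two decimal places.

α = 0.50

Σσ²ᵢ = 1.42² + 1.49² + 1.59² + 1.48² = 8.9550
Covariances σ_ij = r_ij · s_i · s_j:
  σ(X1,X2) = 0.17 × 1.42 × 1.49 = 0.3597
  σ(X1,X3) = 0.26 × 1.42 × 1.59 = 0.5870
  σ(X1,X4) = 0.31 × 1.42 × 1.48 = 0.6515
  σ(X2,X3) = 0.28 × 1.49 × 1.59 = 0.6633
  σ(X2,X4) = 0.15 × 1.49 × 1.48 = 0.3308
  σ(X3,X4) = 0.05 × 1.59 × 1.48 = 0.1177
σ²_T = Σσ²ᵢ + 2·Σσ_ij = 8.9550 + 2 × 2.7100 = 14.3750
α = (4/3)·(1 − 8.9550/14.3750) = 0.50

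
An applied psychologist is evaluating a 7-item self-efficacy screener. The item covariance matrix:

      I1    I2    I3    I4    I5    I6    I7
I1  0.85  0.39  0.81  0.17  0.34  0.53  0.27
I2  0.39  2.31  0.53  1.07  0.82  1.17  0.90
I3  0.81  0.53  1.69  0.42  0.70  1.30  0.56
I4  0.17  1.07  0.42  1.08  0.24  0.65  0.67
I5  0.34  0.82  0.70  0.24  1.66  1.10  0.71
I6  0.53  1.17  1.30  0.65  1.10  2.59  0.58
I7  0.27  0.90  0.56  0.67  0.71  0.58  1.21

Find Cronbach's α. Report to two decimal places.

α = 0.83

Σσᵢ² = 0.85 + 2.31 + 1.69 + 1.08 + 1.66 + 2.59 + 1.21 = 11.39
Σ_{i<j} σ_ij = 13.93
σ²_T = 11.39 + 2 × 13.93 = 39.25
α = (k/(k−1))·(1 − Σσᵢ²/σ²_T) = (7/6)·(1 − 11.39/39.25) = 0.83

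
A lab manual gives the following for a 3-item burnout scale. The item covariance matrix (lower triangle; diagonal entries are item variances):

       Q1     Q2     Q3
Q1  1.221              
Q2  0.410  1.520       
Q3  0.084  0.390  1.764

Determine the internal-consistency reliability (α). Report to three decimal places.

ΣVar(i) = 1.221 + 1.520 + 1.764 = 4.505
Sum of the distinct covariances = 0.884
σ²_total = 4.505 + 2 × 0.884 = 6.273
α = (k/(k−1))·(1 − ΣVar(i)/σ²_total) = (3/2)·(1 − 4.505/6.273) = 0.423

α = 0.423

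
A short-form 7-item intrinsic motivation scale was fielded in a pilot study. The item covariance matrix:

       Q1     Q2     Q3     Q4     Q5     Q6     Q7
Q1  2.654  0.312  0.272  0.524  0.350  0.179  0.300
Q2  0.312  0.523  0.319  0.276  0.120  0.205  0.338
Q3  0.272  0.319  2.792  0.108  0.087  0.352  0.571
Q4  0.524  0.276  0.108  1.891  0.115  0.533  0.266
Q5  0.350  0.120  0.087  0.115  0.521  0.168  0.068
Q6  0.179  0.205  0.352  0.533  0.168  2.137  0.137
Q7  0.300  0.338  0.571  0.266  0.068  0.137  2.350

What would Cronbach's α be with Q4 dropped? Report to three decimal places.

Remaining items: Q1, Q2, Q3, Q5, Q6, Q7 (k = 6).
sum of item variances = 2.654 + 0.523 + 2.792 + 0.521 + 2.137 + 2.350 = 10.977
σ²_T = 10.977 + 2 × 3.778 = 18.533
α (item deleted) = (6/5)·(1 − 10.977/18.533) = 0.489

α = 0.489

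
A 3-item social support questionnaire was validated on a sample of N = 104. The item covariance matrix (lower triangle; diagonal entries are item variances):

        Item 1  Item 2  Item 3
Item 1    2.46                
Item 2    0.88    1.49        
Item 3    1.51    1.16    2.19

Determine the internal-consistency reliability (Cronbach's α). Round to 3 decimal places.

ΣVar(i) = 2.46 + 1.49 + 2.19 = 6.14
Sum of the distinct covariances = 3.55
σ²_T = 6.14 + 2 × 3.55 = 13.24
α = (k/(k−1))·(1 − ΣVar(i)/σ²_T) = (3/2)·(1 − 6.14/13.24) = 0.804

α = 0.804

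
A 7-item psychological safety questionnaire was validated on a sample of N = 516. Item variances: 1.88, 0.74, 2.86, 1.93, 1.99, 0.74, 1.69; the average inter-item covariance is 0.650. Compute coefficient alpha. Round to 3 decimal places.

sum of item variances = 1.88 + 0.74 + 2.86 + 1.93 + 1.99 + 0.74 + 1.69 = 11.83
Sum of the 21 distinct covariances = 21 × 0.650 = 13.650
σ²_total = sum of item variances + 2·Σcov = 11.83 + 2 × 13.650 = 39.130
α = (7/6)·(1 − 11.83/39.130) = 0.814

α = 0.814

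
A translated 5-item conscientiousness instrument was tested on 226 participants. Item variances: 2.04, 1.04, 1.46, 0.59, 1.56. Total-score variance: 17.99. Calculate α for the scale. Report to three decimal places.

Σσ²ᵢ = 2.04 + 1.04 + 1.46 + 0.59 + 1.56 = 6.69
α = (k/(k−1))·(1 − Σσ²ᵢ/σ²_T) = (5/4)·(1 − 6.69/17.99) = 0.785

α = 0.785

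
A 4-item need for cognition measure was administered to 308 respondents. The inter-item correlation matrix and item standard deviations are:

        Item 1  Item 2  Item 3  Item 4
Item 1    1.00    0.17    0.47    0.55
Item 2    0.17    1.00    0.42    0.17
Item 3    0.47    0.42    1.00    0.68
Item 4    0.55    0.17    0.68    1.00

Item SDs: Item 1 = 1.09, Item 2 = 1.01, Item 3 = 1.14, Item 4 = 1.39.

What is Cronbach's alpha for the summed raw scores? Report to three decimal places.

Cronbach's alpha = 0.741

Σσ²ᵢ = 1.09² + 1.01² + 1.14² + 1.39² = 5.4399
Covariances σ_ij = r_ij · s_i · s_j:
  σ(Item 1,Item 2) = 0.17 × 1.09 × 1.01 = 0.1872
  σ(Item 1,Item 3) = 0.47 × 1.09 × 1.14 = 0.5840
  σ(Item 1,Item 4) = 0.55 × 1.09 × 1.39 = 0.8333
  σ(Item 2,Item 3) = 0.42 × 1.01 × 1.14 = 0.4836
  σ(Item 2,Item 4) = 0.17 × 1.01 × 1.39 = 0.2387
  σ(Item 3,Item 4) = 0.68 × 1.14 × 1.39 = 1.0775
σ²_T = Σσ²ᵢ + 2·Σσ_ij = 5.4399 + 2 × 3.4043 = 12.2485
α = (4/3)·(1 − 5.4399/12.2485) = 0.741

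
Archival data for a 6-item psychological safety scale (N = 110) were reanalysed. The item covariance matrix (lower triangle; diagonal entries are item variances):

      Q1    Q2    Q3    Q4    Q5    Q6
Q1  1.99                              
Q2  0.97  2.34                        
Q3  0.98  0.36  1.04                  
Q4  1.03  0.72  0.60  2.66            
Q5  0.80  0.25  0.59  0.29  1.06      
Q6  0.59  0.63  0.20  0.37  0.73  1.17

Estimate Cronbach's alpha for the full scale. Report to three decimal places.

Σσᵢ² = 1.99 + 2.34 + 1.04 + 2.66 + 1.06 + 1.17 = 10.26
Sum of off-diagonal covariances = 9.11
total variance = 10.26 + 2 × 9.11 = 28.48
α = (k/(k−1))·(1 − Σσᵢ²/total variance) = (6/5)·(1 − 10.26/28.48) = 0.768

Cronbach's alpha = 0.768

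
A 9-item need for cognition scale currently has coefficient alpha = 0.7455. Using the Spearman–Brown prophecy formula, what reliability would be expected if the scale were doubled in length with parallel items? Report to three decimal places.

Length factor m = 2
α' = m·α / (1 + (m−1)·α)
   = 2 × 0.7455 / (1 + (2 − 1) × 0.7455)
   = 1.4910 / 1.7455 = 0.854

predicted reliability = 0.854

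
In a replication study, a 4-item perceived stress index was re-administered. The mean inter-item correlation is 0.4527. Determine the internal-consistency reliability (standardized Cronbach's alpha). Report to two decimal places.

standardized Cronbach's alpha = 0.77

Standardized α = k·r̄ / (1 + (k−1)·r̄) = 4 × 0.4527 / (1 + 3 × 0.4527)
  = 1.8108 / 2.3581 = 0.77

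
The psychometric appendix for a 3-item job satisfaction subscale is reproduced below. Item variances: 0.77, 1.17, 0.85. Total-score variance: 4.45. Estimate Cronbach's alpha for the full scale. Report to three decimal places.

Cronbach's alpha = 0.560

ΣVar(i) = 0.77 + 1.17 + 0.85 = 2.79
α = (k/(k−1))·(1 − ΣVar(i)/σ²_T) = (3/2)·(1 − 2.79/4.45) = 0.560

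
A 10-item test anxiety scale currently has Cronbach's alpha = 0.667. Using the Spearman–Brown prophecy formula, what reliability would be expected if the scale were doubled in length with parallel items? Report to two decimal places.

predicted reliability = 0.80

Length factor m = 2
α' = m·α / (1 + (m−1)·α)
   = 2 × 0.667 / (1 + (2 − 1) × 0.667)
   = 1.3340 / 1.6670 = 0.80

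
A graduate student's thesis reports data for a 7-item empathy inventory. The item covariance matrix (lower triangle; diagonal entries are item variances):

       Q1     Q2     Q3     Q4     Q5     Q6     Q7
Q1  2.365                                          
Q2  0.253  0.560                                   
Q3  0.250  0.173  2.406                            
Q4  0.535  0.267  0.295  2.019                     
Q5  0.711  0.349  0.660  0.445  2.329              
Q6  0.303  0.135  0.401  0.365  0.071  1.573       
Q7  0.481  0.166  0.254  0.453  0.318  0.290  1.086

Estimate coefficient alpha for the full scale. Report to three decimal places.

α = 0.627

sum of item variances = 2.365 + 0.560 + 2.406 + 2.019 + 2.329 + 1.573 + 1.086 = 12.338
Σ_{i<j} σ_ij = 7.175
σ²_T = 12.338 + 2 × 7.175 = 26.688
α = (k/(k−1))·(1 − sum of item variances/σ²_T) = (7/6)·(1 − 12.338/26.688) = 0.627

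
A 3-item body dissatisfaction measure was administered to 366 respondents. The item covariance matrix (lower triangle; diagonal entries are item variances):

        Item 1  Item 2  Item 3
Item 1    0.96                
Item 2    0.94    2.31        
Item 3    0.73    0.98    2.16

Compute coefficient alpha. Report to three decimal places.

α = 0.741

Σσ²ᵢ = 0.96 + 2.31 + 2.16 = 5.43
Σ_{i<j} σ_ij = 2.65
total variance = 5.43 + 2 × 2.65 = 10.73
α = (k/(k−1))·(1 − Σσ²ᵢ/total variance) = (3/2)·(1 − 5.43/10.73) = 0.741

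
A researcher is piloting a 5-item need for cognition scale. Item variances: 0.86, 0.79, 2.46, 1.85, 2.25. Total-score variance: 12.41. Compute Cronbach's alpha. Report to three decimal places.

α = 0.423

ΣVar(i) = 0.86 + 0.79 + 2.46 + 1.85 + 2.25 = 8.21
α = (k/(k−1))·(1 − ΣVar(i)/Var(T)) = (5/4)·(1 − 8.21/12.41) = 0.423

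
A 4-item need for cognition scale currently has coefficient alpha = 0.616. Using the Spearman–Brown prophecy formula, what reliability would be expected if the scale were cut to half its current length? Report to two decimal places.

predicted reliability = 0.45

Length factor m = 1/2
α' = m·α / (1 − (1−m)·α)
   = 1/2 × 0.616 / (1 − (1 − 1/2) × 0.616)
   = 0.3080 / 0.6920 = 0.45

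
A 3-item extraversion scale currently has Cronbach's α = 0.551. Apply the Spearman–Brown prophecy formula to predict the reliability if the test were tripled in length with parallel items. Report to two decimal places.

predicted reliability = 0.79

Length factor m = 3
α' = m·α / (1 + (m−1)·α)
   = 3 × 0.551 / (1 + (3 − 1) × 0.551)
   = 1.6530 / 2.1020 = 0.79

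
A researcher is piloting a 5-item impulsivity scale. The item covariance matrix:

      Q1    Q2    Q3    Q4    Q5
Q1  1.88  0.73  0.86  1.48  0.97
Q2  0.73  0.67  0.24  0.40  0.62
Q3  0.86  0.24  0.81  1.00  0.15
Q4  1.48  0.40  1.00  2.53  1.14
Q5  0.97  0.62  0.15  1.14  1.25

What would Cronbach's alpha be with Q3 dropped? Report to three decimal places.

Remaining items: Q1, Q2, Q4, Q5 (k = 4).
Σσ²ᵢ = 1.88 + 0.67 + 2.53 + 1.25 = 6.33
σ²_T = 6.33 + 2 × 5.34 = 17.01
α (item deleted) = (4/3)·(1 − 6.33/17.01) = 0.837

α = 0.837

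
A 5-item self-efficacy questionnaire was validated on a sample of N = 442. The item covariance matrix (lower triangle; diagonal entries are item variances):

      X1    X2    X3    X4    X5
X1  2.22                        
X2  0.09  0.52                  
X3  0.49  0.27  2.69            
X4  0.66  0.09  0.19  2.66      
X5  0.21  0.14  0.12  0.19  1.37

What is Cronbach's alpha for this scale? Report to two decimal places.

α = 0.43

Σσ²ᵢ = 2.22 + 0.52 + 2.69 + 2.66 + 1.37 = 9.46
Sum of off-diagonal covariances = 2.45
σ²_total = 9.46 + 2 × 2.45 = 14.36
α = (k/(k−1))·(1 − Σσ²ᵢ/σ²_total) = (5/4)·(1 − 9.46/14.36) = 0.43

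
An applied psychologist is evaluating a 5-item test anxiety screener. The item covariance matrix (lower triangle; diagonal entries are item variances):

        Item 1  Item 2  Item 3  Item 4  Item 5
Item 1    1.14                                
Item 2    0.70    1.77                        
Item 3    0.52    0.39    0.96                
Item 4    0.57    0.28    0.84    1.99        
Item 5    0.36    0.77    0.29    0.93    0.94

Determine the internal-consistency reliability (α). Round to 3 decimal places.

α = 0.780

ΣVar(i) = 1.14 + 1.77 + 0.96 + 1.99 + 0.94 = 6.80
Sum of off-diagonal covariances = 5.65
total variance = 6.80 + 2 × 5.65 = 18.10
α = (k/(k−1))·(1 − ΣVar(i)/total variance) = (5/4)·(1 − 6.80/18.10) = 0.780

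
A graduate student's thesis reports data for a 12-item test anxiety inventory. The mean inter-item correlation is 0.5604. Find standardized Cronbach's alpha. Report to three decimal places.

α = 0.939

Standardized α = k·r̄ / (1 + (k−1)·r̄) = 12 × 0.5604 / (1 + 11 × 0.5604)
  = 6.7248 / 7.1644 = 0.939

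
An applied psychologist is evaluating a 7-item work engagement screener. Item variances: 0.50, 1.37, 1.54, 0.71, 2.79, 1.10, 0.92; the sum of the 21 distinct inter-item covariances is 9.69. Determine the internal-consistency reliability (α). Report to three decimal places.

sum of item variances = 0.50 + 1.37 + 1.54 + 0.71 + 2.79 + 1.10 + 0.92 = 8.93
Sum of distinct covariances = 9.69
σ²_T = sum of item variances + 2·Σcov = 8.93 + 2 × 9.69 = 28.31
α = (7/6)·(1 − 8.93/28.31) = 0.799

α = 0.799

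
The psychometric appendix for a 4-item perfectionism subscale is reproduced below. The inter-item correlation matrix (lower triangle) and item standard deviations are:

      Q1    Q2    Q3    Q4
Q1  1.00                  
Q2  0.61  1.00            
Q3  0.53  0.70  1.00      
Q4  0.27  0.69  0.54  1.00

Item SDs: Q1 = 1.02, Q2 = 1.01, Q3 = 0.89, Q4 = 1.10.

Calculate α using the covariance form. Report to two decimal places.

Σσ²ᵢ = 1.02² + 1.01² + 0.89² + 1.10² = 4.0626
Covariances σ_ij = r_ij · s_i · s_j:
  σ(Q1,Q2) = 0.61 × 1.02 × 1.01 = 0.6284
  σ(Q1,Q3) = 0.53 × 1.02 × 0.89 = 0.4811
  σ(Q1,Q4) = 0.27 × 1.02 × 1.10 = 0.3029
  σ(Q2,Q3) = 0.70 × 1.01 × 0.89 = 0.6292
  σ(Q2,Q4) = 0.69 × 1.01 × 1.10 = 0.7666
  σ(Q3,Q4) = 0.54 × 0.89 × 1.10 = 0.5287
σ²_T = Σσ²ᵢ + 2·Σσ_ij = 4.0626 + 2 × 3.3369 = 10.7364
α = (4/3)·(1 − 4.0626/10.7364) = 0.83

α = 0.83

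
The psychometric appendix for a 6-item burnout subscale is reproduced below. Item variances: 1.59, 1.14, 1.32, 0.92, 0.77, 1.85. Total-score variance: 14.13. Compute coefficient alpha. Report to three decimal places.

coefficient alpha = 0.555

ΣVar(i) = 1.59 + 1.14 + 1.32 + 0.92 + 0.77 + 1.85 = 7.59
α = (k/(k−1))·(1 − ΣVar(i)/total variance) = (6/5)·(1 − 7.59/14.13) = 0.555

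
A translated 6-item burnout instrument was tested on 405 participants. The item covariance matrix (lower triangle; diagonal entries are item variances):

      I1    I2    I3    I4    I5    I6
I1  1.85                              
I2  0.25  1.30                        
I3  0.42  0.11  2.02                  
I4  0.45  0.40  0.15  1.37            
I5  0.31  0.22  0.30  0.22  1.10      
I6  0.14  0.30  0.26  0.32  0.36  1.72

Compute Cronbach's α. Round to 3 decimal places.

α = 0.568

sum of item variances = 1.85 + 1.30 + 2.02 + 1.37 + 1.10 + 1.72 = 9.36
Σ_{i<j} σ_ij = 4.21
total variance = 9.36 + 2 × 4.21 = 17.78
α = (k/(k−1))·(1 − sum of item variances/total variance) = (6/5)·(1 − 9.36/17.78) = 0.568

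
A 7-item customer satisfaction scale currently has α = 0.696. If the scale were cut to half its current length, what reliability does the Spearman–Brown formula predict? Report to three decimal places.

Length factor m = 1/2
α' = m·α / (1 − (1−m)·α)
   = 1/2 × 0.696 / (1 − (1 − 1/2) × 0.696)
   = 0.3480 / 0.6520 = 0.534

predicted reliability = 0.534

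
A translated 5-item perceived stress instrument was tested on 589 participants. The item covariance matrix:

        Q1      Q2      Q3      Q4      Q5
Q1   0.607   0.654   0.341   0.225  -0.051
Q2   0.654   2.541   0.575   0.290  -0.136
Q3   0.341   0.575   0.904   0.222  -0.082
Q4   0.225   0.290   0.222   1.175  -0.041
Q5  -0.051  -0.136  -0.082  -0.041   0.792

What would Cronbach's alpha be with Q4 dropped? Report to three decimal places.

Remaining items: Q1, Q2, Q3, Q5 (k = 4).
sum of item variances = 0.607 + 2.541 + 0.904 + 0.792 = 4.844
σ²_total = 4.844 + 2 × 1.301 = 7.446
α (item deleted) = (4/3)·(1 − 4.844/7.446) = 0.466

α = 0.466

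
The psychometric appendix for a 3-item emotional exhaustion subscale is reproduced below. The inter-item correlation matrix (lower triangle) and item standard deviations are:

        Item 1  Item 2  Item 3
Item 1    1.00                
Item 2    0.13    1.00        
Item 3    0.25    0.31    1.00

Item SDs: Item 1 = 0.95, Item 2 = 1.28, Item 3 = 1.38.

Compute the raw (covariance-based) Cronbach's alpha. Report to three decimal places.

Σσ²ᵢ = 0.95² + 1.28² + 1.38² = 4.4453
Covariances σ_ij = r_ij · s_i · s_j:
  σ(Item 1,Item 2) = 0.13 × 0.95 × 1.28 = 0.1581
  σ(Item 1,Item 3) = 0.25 × 0.95 × 1.38 = 0.3277
  σ(Item 2,Item 3) = 0.31 × 1.28 × 1.38 = 0.5476
σ²_T = Σσ²ᵢ + 2·Σσ_ij = 4.4453 + 2 × 1.0334 = 6.5121
α = (3/2)·(1 − 4.4453/6.5121) = 0.476

Cronbach's alpha = 0.476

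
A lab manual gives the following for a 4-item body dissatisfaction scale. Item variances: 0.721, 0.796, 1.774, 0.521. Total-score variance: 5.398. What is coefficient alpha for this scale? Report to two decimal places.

coefficient alpha = 0.39

sum of item variances = 0.721 + 0.796 + 1.774 + 0.521 = 3.812
α = (k/(k−1))·(1 − sum of item variances/total variance) = (4/3)·(1 − 3.812/5.398) = 0.39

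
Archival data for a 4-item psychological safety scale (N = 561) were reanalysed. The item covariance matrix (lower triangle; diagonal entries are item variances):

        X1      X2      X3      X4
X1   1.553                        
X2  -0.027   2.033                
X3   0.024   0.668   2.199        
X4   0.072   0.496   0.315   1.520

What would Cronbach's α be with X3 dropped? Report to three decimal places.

α = 0.262

Remaining items: X1, X2, X4 (k = 3).
ΣVar(i) = 1.553 + 2.033 + 1.520 = 5.106
σ²_T = 5.106 + 2 × 0.541 = 6.188
α (item deleted) = (3/2)·(1 − 5.106/6.188) = 0.262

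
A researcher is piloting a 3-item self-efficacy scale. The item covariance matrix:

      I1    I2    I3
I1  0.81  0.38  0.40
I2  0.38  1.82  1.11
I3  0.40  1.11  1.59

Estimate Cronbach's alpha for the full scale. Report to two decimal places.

Σσᵢ² = 0.81 + 1.82 + 1.59 = 4.22
Sum of off-diagonal covariances = 1.89
σ²_T = 4.22 + 2 × 1.89 = 8.00
α = (k/(k−1))·(1 − Σσᵢ²/σ²_T) = (3/2)·(1 − 4.22/8.00) = 0.71

Cronbach's alpha = 0.71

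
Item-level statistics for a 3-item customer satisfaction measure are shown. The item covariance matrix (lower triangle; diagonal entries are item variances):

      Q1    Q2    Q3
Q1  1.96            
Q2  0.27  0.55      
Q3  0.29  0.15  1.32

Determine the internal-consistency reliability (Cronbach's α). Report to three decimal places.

α = 0.406

Σσ²ᵢ = 1.96 + 0.55 + 1.32 = 3.83
Σ_{i<j} σ_ij = 0.71
total variance = 3.83 + 2 × 0.71 = 5.25
α = (k/(k−1))·(1 − Σσ²ᵢ/total variance) = (3/2)·(1 − 3.83/5.25) = 0.406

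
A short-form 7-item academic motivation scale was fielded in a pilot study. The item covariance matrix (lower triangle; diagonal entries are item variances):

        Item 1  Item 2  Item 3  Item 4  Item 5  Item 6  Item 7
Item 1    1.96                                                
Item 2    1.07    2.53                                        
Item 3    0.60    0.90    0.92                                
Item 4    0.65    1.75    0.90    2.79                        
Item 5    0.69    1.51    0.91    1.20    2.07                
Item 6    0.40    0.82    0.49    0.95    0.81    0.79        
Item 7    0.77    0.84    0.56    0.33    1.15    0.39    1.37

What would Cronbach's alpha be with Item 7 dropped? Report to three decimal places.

Cronbach's alpha = 0.854

Remaining items: Item 1, Item 2, Item 3, Item 4, Item 5, Item 6 (k = 6).
Σσ²ᵢ = 1.96 + 2.53 + 0.92 + 2.79 + 2.07 + 0.79 = 11.06
total variance = 11.06 + 2 × 13.65 = 38.36
α (item deleted) = (6/5)·(1 − 11.06/38.36) = 0.854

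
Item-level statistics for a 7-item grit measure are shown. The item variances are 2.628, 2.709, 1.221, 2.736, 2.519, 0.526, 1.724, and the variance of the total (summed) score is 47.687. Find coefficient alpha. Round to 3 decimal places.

α = 0.823

ΣVar(i) = 2.628 + 2.709 + 1.221 + 2.736 + 2.519 + 0.526 + 1.724 = 14.063
α = (k/(k−1))·(1 − ΣVar(i)/Var(T)) = (7/6)·(1 − 14.063/47.687) = 0.823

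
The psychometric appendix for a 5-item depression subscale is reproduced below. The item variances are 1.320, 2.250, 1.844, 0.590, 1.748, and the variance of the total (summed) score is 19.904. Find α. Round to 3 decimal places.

α = 0.763

sum of item variances = 1.320 + 2.250 + 1.844 + 0.590 + 1.748 = 7.752
α = (k/(k−1))·(1 − sum of item variances/Var(T)) = (5/4)·(1 − 7.752/19.904) = 0.763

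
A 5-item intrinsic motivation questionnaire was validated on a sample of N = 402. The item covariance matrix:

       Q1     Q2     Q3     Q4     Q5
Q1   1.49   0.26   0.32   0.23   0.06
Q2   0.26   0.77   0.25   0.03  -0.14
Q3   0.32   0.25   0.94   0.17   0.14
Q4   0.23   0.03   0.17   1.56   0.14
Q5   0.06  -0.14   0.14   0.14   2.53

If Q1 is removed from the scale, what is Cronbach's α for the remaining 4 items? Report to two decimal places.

Cronbach's α = 0.23

Remaining items: Q2, Q3, Q4, Q5 (k = 4).
Σσᵢ² = 0.77 + 0.94 + 1.56 + 2.53 = 5.80
σ²_total = 5.80 + 2 × 0.59 = 6.98
α (item deleted) = (4/3)·(1 − 5.80/6.98) = 0.23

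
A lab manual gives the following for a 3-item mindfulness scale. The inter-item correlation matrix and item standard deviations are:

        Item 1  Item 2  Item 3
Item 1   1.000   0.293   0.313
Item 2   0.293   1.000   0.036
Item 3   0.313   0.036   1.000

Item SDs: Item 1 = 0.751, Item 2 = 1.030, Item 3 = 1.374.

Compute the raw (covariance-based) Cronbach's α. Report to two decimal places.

Σσ²ᵢ = 0.751² + 1.030² + 1.374² = 3.5128
Covariances σ_ij = r_ij · s_i · s_j:
  σ(Item 1,Item 2) = 0.293 × 0.751 × 1.030 = 0.2266
  σ(Item 1,Item 3) = 0.313 × 0.751 × 1.374 = 0.3230
  σ(Item 2,Item 3) = 0.036 × 1.030 × 1.374 = 0.0509
σ²_T = Σσ²ᵢ + 2·Σσ_ij = 3.5128 + 2 × 0.6005 = 4.7138
α = (3/2)·(1 − 3.5128/4.7138) = 0.38

Cronbach's α = 0.38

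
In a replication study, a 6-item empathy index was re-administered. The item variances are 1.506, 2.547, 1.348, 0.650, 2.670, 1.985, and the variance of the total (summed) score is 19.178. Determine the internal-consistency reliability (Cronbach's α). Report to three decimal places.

Σσ²ᵢ = 1.506 + 2.547 + 1.348 + 0.650 + 2.670 + 1.985 = 10.706
α = (k/(k−1))·(1 − Σσ²ᵢ/σ²_T) = (6/5)·(1 − 10.706/19.178) = 0.530

Cronbach's α = 0.530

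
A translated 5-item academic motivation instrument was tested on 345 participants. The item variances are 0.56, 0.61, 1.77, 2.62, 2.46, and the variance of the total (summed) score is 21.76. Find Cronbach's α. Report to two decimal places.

Cronbach's α = 0.79

ΣVar(i) = 0.56 + 0.61 + 1.77 + 2.62 + 2.46 = 8.02
α = (k/(k−1))·(1 − ΣVar(i)/Var(T)) = (5/4)·(1 − 8.02/21.76) = 0.79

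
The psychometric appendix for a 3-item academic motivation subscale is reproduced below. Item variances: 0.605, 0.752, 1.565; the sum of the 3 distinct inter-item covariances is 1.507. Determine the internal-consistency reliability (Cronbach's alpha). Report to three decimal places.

α = 0.762

sum of item variances = 0.605 + 0.752 + 1.565 = 2.922
Sum of distinct covariances = 1.507
total variance = sum of item variances + 2·Σcov = 2.922 + 2 × 1.507 = 5.936
α = (3/2)·(1 − 2.922/5.936) = 0.762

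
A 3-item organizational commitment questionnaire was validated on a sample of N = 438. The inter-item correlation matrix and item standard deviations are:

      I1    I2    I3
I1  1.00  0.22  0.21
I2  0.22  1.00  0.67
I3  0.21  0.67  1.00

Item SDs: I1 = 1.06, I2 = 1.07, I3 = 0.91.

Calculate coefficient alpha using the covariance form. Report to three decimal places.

α = 0.625

Σσ²ᵢ = 1.06² + 1.07² + 0.91² = 3.0966
Covariances σ_ij = r_ij · s_i · s_j:
  σ(I1,I2) = 0.22 × 1.06 × 1.07 = 0.2495
  σ(I1,I3) = 0.21 × 1.06 × 0.91 = 0.2026
  σ(I2,I3) = 0.67 × 1.07 × 0.91 = 0.6524
σ²_T = Σσ²ᵢ + 2·Σσ_ij = 3.0966 + 2 × 1.1045 = 5.3056
α = (3/2)·(1 − 3.0966/5.3056) = 0.625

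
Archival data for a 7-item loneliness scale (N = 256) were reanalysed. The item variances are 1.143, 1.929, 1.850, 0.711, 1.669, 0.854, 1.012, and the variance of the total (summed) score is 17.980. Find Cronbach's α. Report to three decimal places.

sum of item variances = 1.143 + 1.929 + 1.850 + 0.711 + 1.669 + 0.854 + 1.012 = 9.168
α = (k/(k−1))·(1 − sum of item variances/total variance) = (7/6)·(1 − 9.168/17.980) = 0.572

Cronbach's α = 0.572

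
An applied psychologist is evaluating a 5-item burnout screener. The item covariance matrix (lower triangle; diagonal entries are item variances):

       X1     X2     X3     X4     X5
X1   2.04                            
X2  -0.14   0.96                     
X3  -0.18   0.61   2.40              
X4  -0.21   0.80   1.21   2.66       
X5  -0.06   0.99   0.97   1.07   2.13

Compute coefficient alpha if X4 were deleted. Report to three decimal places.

α = 0.490

Remaining items: X1, X2, X3, X5 (k = 4).
Σσᵢ² = 2.04 + 0.96 + 2.40 + 2.13 = 7.53
σ²_T = 7.53 + 2 × 2.19 = 11.91
α (item deleted) = (4/3)·(1 − 7.53/11.91) = 0.490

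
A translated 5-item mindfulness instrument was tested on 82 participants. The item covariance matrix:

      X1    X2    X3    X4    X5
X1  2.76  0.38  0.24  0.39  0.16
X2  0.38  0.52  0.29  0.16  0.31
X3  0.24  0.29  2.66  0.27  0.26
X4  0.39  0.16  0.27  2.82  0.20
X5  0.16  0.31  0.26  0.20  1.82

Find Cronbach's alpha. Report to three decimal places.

α = 0.418

Σσ²ᵢ = 2.76 + 0.52 + 2.66 + 2.82 + 1.82 = 10.58
Σ_{i<j} σ_ij = 2.66
σ²_total = 10.58 + 2 × 2.66 = 15.90
α = (k/(k−1))·(1 − Σσ²ᵢ/σ²_total) = (5/4)·(1 − 10.58/15.90) = 0.418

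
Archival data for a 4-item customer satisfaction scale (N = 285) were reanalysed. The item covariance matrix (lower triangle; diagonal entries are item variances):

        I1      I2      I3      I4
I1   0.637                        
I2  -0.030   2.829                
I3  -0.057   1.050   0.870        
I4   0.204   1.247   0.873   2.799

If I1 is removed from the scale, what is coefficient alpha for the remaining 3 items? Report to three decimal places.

Remaining items: I2, I3, I4 (k = 3).
Σσ²ᵢ = 2.829 + 0.870 + 2.799 = 6.498
σ²_total = 6.498 + 2 × 3.170 = 12.838
α (item deleted) = (3/2)·(1 − 6.498/12.838) = 0.741

coefficient alpha = 0.741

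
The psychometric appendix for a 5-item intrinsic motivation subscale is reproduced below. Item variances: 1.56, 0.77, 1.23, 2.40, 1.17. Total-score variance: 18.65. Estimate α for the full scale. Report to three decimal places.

α = 0.772

ΣVar(i) = 1.56 + 0.77 + 1.23 + 2.40 + 1.17 = 7.13
α = (k/(k−1))·(1 − ΣVar(i)/total variance) = (5/4)·(1 − 7.13/18.65) = 0.772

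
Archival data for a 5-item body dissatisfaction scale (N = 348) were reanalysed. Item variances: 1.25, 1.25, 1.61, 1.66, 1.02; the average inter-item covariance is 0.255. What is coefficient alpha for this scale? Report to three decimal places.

coefficient alpha = 0.536

ΣVar(i) = 1.25 + 1.25 + 1.61 + 1.66 + 1.02 = 6.79
Sum of the 10 distinct covariances = 10 × 0.255 = 2.550
σ²_T = ΣVar(i) + 2·Σcov = 6.79 + 2 × 2.550 = 11.890
α = (5/4)·(1 − 6.79/11.890) = 0.536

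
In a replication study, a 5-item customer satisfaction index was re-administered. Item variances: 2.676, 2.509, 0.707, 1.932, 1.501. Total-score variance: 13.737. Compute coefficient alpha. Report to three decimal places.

ΣVar(i) = 2.676 + 2.509 + 0.707 + 1.932 + 1.501 = 9.325
α = (k/(k−1))·(1 − ΣVar(i)/σ²_total) = (5/4)·(1 − 9.325/13.737) = 0.401

coefficient alpha = 0.401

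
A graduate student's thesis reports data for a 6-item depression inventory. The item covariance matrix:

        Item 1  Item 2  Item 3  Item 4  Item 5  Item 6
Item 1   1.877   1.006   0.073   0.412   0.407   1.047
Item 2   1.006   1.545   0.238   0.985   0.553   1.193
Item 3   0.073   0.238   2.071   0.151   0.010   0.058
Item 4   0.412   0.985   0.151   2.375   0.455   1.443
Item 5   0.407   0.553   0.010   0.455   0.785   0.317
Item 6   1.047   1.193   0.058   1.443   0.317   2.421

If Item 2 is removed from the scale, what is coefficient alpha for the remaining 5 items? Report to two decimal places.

Remaining items: Item 1, Item 3, Item 4, Item 5, Item 6 (k = 5).
Σσ²ᵢ = 1.877 + 2.071 + 2.375 + 0.785 + 2.421 = 9.529
σ²_T = 9.529 + 2 × 4.373 = 18.275
α (item deleted) = (5/4)·(1 − 9.529/18.275) = 0.60

α = 0.60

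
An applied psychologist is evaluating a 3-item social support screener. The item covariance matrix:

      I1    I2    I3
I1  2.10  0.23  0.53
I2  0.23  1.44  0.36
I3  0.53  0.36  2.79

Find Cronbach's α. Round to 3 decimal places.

ΣVar(i) = 2.10 + 1.44 + 2.79 = 6.33
Sum of the distinct covariances = 1.12
Var(T) = 6.33 + 2 × 1.12 = 8.57
α = (k/(k−1))·(1 − ΣVar(i)/Var(T)) = (3/2)·(1 − 6.33/8.57) = 0.392

α = 0.392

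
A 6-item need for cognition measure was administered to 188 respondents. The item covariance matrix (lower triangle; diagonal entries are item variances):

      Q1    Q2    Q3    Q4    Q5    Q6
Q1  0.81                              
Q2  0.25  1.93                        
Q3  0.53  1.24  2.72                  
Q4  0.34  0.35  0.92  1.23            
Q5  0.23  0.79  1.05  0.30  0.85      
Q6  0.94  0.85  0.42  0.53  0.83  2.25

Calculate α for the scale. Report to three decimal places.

sum of item variances = 0.81 + 1.93 + 2.72 + 1.23 + 0.85 + 2.25 = 9.79
Sum of off-diagonal covariances = 9.57
Var(T) = 9.79 + 2 × 9.57 = 28.93
α = (k/(k−1))·(1 − sum of item variances/Var(T)) = (6/5)·(1 − 9.79/28.93) = 0.794

α = 0.794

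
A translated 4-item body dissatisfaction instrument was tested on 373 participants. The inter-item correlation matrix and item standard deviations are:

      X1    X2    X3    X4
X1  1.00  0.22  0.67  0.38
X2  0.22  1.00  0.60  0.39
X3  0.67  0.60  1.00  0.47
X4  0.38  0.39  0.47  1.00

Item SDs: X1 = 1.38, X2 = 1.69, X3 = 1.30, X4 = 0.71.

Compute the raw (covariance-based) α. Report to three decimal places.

α = 0.738

Σσ²ᵢ = 1.38² + 1.69² + 1.30² + 0.71² = 6.9546
Covariances σ_ij = r_ij · s_i · s_j:
  σ(X1,X2) = 0.22 × 1.38 × 1.69 = 0.5131
  σ(X1,X3) = 0.67 × 1.38 × 1.30 = 1.2020
  σ(X1,X4) = 0.38 × 1.38 × 0.71 = 0.3723
  σ(X2,X3) = 0.60 × 1.69 × 1.30 = 1.3182
  σ(X2,X4) = 0.39 × 1.69 × 0.71 = 0.4680
  σ(X3,X4) = 0.47 × 1.30 × 0.71 = 0.4338
σ²_T = Σσ²ᵢ + 2·Σσ_ij = 6.9546 + 2 × 4.3074 = 15.5694
α = (4/3)·(1 − 6.9546/15.5694) = 0.738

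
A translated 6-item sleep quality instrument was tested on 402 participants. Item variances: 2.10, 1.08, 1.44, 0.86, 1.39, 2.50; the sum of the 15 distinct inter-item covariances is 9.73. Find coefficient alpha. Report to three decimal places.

α = 0.810

Σσᵢ² = 2.10 + 1.08 + 1.44 + 0.86 + 1.39 + 2.50 = 9.37
Sum of distinct covariances = 9.73
total variance = Σσᵢ² + 2·Σcov = 9.37 + 2 × 9.73 = 28.83
α = (6/5)·(1 − 9.37/28.83) = 0.810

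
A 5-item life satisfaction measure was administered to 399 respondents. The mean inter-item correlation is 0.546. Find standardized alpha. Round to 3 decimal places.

α = 0.857

Standardized α = k·r̄ / (1 + (k−1)·r̄) = 5 × 0.546 / (1 + 4 × 0.546)
  = 2.7300 / 3.1840 = 0.857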